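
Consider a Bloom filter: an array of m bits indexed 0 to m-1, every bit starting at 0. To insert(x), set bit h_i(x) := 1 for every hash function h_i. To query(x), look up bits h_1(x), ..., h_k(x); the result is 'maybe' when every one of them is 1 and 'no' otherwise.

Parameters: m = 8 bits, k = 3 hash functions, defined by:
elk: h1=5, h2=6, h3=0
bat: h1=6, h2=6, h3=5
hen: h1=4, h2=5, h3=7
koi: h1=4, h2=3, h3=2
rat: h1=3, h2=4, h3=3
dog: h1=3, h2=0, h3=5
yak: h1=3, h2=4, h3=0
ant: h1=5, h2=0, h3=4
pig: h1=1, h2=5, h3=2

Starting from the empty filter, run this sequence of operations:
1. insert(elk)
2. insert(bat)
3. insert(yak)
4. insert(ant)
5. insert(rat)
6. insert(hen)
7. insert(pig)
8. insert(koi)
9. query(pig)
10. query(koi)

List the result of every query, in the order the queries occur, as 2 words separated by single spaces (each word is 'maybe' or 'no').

Start: bits=00000000
Op 1: insert elk -> sets bits 0 5 6 -> bits=10000110
Op 2: insert bat -> sets bits 5 6 -> bits=10000110
Op 3: insert yak -> sets bits 0 3 4 -> bits=10011110
Op 4: insert ant -> sets bits 0 4 5 -> bits=10011110
Op 5: insert rat -> sets bits 3 4 -> bits=10011110
Op 6: insert hen -> sets bits 4 5 7 -> bits=10011111
Op 7: insert pig -> sets bits 1 2 5 -> bits=11111111
Op 8: insert koi -> sets bits 2 3 4 -> bits=11111111
Op 9: query pig -> checks bit1=1, bit2=1, bit5=1 (all 1) -> maybe
Op 10: query koi -> checks bit2=1, bit3=1, bit4=1 (all 1) -> maybe
Query results in order: maybe maybe

Answer: maybe maybe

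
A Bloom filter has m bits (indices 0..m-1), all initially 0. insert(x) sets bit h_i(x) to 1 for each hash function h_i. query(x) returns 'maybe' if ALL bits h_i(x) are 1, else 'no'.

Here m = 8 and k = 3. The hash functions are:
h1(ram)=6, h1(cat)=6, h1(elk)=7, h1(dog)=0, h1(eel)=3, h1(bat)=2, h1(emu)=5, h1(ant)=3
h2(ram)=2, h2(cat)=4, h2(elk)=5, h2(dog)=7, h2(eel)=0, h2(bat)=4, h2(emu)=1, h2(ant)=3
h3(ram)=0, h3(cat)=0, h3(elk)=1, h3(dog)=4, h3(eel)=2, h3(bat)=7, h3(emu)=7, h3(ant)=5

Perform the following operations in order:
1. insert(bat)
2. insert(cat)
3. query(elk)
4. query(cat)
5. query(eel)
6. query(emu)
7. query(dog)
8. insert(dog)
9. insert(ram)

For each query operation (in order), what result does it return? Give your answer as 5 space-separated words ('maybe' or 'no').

Start: bits=00000000
Op 1: insert bat -> sets bits 2 4 7 -> bits=00101001
Op 2: insert cat -> sets bits 0 4 6 -> bits=10101011
Op 3: query elk -> checks bit1=0, bit5=0, bit7=1 (has a 0) -> no
Op 4: query cat -> checks bit0=1, bit4=1, bit6=1 (all 1) -> maybe
Op 5: query eel -> checks bit0=1, bit2=1, bit3=0 (has a 0) -> no
Op 6: query emu -> checks bit1=0, bit5=0, bit7=1 (has a 0) -> no
Op 7: query dog -> checks bit0=1, bit4=1, bit7=1 (all 1) -> maybe
Op 8: insert dog -> sets bits 0 4 7 -> bits=10101011
Op 9: insert ram -> sets bits 0 2 6 -> bits=10101011
Query results in order: no maybe no no maybe

Answer: no maybe no no maybe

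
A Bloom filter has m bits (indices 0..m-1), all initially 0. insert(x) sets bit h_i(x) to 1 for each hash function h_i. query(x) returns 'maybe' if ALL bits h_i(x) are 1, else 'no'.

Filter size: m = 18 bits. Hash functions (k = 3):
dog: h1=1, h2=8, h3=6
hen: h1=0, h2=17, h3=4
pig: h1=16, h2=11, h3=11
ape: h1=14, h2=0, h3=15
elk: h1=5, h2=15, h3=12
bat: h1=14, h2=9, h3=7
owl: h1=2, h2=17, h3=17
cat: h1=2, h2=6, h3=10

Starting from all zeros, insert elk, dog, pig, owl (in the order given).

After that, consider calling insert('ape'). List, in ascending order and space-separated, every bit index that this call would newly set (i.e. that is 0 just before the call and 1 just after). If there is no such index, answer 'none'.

Answer: 0 14

Derivation:
Start: bits=000000000000000000
After insert 'elk': sets bits 5 12 15 -> bits=000001000000100100
After insert 'dog': sets bits 1 6 8 -> bits=010001101000100100
After insert 'pig': sets bits 11 16 -> bits=010001101001100110
After insert 'owl': sets bits 2 17 -> bits=011001101001100111
insert 'ape' would touch bits 0 14 15; currently bit0=0, bit14=0, bit15=1
Bits that are 0 among those (would change 0->1): 0 14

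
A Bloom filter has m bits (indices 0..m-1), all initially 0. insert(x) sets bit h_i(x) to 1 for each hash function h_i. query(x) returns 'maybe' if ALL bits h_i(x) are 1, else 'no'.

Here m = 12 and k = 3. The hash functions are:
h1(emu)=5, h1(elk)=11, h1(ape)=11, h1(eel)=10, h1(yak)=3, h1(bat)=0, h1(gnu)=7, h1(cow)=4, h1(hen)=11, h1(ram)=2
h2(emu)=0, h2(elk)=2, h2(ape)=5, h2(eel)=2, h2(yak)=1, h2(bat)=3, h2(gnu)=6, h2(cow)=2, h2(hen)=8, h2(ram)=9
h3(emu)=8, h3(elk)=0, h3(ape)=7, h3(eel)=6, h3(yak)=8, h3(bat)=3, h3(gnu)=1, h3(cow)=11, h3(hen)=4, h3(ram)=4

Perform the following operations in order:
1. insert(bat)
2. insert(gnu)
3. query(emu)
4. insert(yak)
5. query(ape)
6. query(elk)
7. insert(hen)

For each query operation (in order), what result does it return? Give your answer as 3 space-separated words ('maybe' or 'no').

Answer: no no no

Derivation:
Start: bits=000000000000
Op 1: insert bat -> sets bits 0 3 -> bits=100100000000
Op 2: insert gnu -> sets bits 1 6 7 -> bits=110100110000
Op 3: query emu -> checks bit0=1, bit5=0, bit8=0 (has a 0) -> no
Op 4: insert yak -> sets bits 1 3 8 -> bits=110100111000
Op 5: query ape -> checks bit5=0, bit7=1, bit11=0 (has a 0) -> no
Op 6: query elk -> checks bit0=1, bit2=0, bit11=0 (has a 0) -> no
Op 7: insert hen -> sets bits 4 8 11 -> bits=110110111001
Query results in order: no no no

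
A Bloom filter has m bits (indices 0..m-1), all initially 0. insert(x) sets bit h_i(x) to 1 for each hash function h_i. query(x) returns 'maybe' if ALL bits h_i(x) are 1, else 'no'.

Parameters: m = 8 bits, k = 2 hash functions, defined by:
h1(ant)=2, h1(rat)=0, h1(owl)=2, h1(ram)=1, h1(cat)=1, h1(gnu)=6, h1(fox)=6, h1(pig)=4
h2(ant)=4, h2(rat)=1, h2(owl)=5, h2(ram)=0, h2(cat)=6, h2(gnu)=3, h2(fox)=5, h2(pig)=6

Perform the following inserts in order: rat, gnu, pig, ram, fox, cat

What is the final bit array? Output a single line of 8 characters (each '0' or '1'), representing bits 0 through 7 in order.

Answer: 11011110

Derivation:
Start: bits=00000000
After insert 'rat': sets bits 0 1 -> bits=11000000
After insert 'gnu': sets bits 3 6 -> bits=11010010
After insert 'pig': sets bits 4 6 -> bits=11011010
After insert 'ram': sets bits 0 1 -> bits=11011010
After insert 'fox': sets bits 5 6 -> bits=11011110
After insert 'cat': sets bits 1 6 -> bits=11011110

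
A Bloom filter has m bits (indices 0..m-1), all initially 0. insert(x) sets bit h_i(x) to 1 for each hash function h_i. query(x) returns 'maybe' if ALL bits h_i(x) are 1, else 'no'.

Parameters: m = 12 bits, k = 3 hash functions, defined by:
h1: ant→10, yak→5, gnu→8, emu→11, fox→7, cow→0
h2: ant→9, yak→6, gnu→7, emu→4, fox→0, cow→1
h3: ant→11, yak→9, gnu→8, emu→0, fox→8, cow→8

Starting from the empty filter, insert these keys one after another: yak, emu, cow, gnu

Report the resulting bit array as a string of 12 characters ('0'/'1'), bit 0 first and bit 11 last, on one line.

Answer: 110011111101

Derivation:
Start: bits=000000000000
After insert 'yak': sets bits 5 6 9 -> bits=000001100100
After insert 'emu': sets bits 0 4 11 -> bits=100011100101
After insert 'cow': sets bits 0 1 8 -> bits=110011101101
After insert 'gnu': sets bits 7 8 -> bits=110011111101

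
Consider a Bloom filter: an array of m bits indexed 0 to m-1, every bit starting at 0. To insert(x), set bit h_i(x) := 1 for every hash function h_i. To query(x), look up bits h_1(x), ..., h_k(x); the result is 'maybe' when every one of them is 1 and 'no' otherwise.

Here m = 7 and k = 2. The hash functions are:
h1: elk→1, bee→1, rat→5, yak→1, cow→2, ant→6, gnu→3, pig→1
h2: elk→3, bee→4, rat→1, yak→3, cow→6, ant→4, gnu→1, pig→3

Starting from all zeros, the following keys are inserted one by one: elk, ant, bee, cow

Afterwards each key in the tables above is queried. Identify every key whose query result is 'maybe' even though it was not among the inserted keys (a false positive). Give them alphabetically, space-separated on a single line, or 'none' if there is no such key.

Answer: gnu pig yak

Derivation:
Start: bits=0000000
After insert 'elk': sets bits 1 3 -> bits=0101000
After insert 'ant': sets bits 4 6 -> bits=0101101
After insert 'bee': sets bits 1 4 -> bits=0101101
After insert 'cow': sets bits 2 6 -> bits=0111101
Not inserted: gnu pig rat yak — query each against bits=0111101:
query gnu: checks bit1=1, bit3=1 (all 1) -> maybe => FALSE POSITIVE
query pig: checks bit1=1, bit3=1 (all 1) -> maybe => FALSE POSITIVE
query rat: checks bit1=1, bit5=0 (has a 0) -> no => not a false positive
query yak: checks bit1=1, bit3=1 (all 1) -> maybe => FALSE POSITIVE
False positives (alphabetical): gnu pig yak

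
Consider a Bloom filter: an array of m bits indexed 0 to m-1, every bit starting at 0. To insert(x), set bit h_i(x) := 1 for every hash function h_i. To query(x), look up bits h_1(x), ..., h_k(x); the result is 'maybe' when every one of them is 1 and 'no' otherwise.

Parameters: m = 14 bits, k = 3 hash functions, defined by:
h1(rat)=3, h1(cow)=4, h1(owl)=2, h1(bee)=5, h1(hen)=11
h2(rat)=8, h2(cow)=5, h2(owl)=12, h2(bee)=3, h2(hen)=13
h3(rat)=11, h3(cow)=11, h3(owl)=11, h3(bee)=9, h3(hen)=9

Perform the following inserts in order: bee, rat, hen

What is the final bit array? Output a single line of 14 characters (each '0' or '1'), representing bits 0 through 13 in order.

Answer: 00010100110101

Derivation:
Start: bits=00000000000000
After insert 'bee': sets bits 3 5 9 -> bits=00010100010000
After insert 'rat': sets bits 3 8 11 -> bits=00010100110100
After insert 'hen': sets bits 9 11 13 -> bits=00010100110101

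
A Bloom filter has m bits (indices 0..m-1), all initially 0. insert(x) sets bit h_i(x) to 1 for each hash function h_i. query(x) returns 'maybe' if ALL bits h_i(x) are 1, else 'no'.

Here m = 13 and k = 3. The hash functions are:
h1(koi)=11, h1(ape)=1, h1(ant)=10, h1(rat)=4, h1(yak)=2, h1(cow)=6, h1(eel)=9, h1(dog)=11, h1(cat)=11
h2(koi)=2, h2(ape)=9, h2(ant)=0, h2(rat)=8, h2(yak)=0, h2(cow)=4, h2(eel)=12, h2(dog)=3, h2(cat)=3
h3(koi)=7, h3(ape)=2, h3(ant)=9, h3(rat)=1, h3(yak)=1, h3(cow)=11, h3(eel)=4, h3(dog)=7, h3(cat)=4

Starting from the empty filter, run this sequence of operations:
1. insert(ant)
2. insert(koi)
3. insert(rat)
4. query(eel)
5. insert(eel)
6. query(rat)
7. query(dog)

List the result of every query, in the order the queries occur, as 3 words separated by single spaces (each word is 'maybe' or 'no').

Start: bits=0000000000000
Op 1: insert ant -> sets bits 0 9 10 -> bits=1000000001100
Op 2: insert koi -> sets bits 2 7 11 -> bits=1010000101110
Op 3: insert rat -> sets bits 1 4 8 -> bits=1110100111110
Op 4: query eel -> checks bit4=1, bit9=1, bit12=0 (has a 0) -> no
Op 5: insert eel -> sets bits 4 9 12 -> bits=1110100111111
Op 6: query rat -> checks bit1=1, bit4=1, bit8=1 (all 1) -> maybe
Op 7: query dog -> checks bit3=0, bit7=1, bit11=1 (has a 0) -> no
Query results in order: no maybe no

Answer: no maybe no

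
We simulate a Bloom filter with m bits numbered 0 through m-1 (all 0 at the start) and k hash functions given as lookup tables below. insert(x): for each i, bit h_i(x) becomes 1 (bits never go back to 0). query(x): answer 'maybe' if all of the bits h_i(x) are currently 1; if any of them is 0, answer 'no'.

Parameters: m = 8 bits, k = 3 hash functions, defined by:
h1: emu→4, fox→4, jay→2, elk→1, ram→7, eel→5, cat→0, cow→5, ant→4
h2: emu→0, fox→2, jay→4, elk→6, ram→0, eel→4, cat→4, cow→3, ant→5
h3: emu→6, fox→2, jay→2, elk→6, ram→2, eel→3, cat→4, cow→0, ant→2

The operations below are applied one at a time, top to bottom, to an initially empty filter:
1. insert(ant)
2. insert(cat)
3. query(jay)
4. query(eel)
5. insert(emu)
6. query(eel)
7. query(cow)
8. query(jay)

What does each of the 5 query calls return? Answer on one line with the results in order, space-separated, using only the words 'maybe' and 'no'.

Start: bits=00000000
Op 1: insert ant -> sets bits 2 4 5 -> bits=00101100
Op 2: insert cat -> sets bits 0 4 -> bits=10101100
Op 3: query jay -> checks bit2=1, bit4=1 (all 1) -> maybe
Op 4: query eel -> checks bit3=0, bit4=1, bit5=1 (has a 0) -> no
Op 5: insert emu -> sets bits 0 4 6 -> bits=10101110
Op 6: query eel -> checks bit3=0, bit4=1, bit5=1 (has a 0) -> no
Op 7: query cow -> checks bit0=1, bit3=0, bit5=1 (has a 0) -> no
Op 8: query jay -> checks bit2=1, bit4=1 (all 1) -> maybe
Query results in order: maybe no no no maybe

Answer: maybe no no no maybe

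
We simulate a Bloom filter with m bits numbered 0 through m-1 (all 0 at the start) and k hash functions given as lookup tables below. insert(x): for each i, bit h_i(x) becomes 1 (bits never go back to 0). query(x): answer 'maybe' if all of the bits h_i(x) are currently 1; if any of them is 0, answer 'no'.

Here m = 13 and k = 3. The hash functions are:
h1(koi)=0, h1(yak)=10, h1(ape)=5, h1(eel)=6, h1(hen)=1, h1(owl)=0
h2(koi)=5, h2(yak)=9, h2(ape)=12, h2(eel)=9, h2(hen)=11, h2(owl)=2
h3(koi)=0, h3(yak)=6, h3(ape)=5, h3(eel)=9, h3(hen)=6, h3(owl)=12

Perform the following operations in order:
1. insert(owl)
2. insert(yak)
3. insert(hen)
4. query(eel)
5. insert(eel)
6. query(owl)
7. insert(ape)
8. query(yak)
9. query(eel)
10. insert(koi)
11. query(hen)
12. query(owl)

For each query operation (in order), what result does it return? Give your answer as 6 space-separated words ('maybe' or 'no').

Answer: maybe maybe maybe maybe maybe maybe

Derivation:
Start: bits=0000000000000
Op 1: insert owl -> sets bits 0 2 12 -> bits=1010000000001
Op 2: insert yak -> sets bits 6 9 10 -> bits=1010001001101
Op 3: insert hen -> sets bits 1 6 11 -> bits=1110001001111
Op 4: query eel -> checks bit6=1, bit9=1 (all 1) -> maybe
Op 5: insert eel -> sets bits 6 9 -> bits=1110001001111
Op 6: query owl -> checks bit0=1, bit2=1, bit12=1 (all 1) -> maybe
Op 7: insert ape -> sets bits 5 12 -> bits=1110011001111
Op 8: query yak -> checks bit6=1, bit9=1, bit10=1 (all 1) -> maybe
Op 9: query eel -> checks bit6=1, bit9=1 (all 1) -> maybe
Op 10: insert koi -> sets bits 0 5 -> bits=1110011001111
Op 11: query hen -> checks bit1=1, bit6=1, bit11=1 (all 1) -> maybe
Op 12: query owl -> checks bit0=1, bit2=1, bit12=1 (all 1) -> maybe
Query results in order: maybe maybe maybe maybe maybe maybe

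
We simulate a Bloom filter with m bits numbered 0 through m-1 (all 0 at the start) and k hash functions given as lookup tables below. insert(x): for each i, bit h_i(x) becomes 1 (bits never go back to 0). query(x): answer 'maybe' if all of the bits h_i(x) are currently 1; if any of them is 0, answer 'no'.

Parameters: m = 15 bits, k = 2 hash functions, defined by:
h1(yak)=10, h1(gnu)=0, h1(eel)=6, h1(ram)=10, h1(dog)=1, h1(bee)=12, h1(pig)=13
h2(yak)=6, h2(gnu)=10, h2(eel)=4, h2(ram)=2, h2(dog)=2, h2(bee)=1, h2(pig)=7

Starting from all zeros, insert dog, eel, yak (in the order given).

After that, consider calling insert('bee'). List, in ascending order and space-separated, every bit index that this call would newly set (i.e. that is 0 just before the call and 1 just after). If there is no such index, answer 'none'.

Answer: 12

Derivation:
Start: bits=000000000000000
After insert 'dog': sets bits 1 2 -> bits=011000000000000
After insert 'eel': sets bits 4 6 -> bits=011010100000000
After insert 'yak': sets bits 6 10 -> bits=011010100010000
insert 'bee' would touch bits 1 12; currently bit1=1, bit12=0
Bits that are 0 among those (would change 0->1): 12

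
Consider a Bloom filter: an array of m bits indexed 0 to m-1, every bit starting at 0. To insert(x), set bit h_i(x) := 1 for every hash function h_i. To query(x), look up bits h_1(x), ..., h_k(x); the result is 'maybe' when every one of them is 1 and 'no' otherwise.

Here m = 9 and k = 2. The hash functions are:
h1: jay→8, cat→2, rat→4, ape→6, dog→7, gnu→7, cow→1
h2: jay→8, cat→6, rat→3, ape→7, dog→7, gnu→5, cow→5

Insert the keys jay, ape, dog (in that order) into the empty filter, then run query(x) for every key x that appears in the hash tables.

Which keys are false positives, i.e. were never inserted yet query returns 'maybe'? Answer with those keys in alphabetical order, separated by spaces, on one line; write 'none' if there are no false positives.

Start: bits=000000000
After insert 'jay': sets bits 8 -> bits=000000001
After insert 'ape': sets bits 6 7 -> bits=000000111
After insert 'dog': sets bits 7 -> bits=000000111
Not inserted: cat cow gnu rat — query each against bits=000000111:
query cat: checks bit2=0, bit6=1 (has a 0) -> no => not a false positive
query cow: checks bit1=0, bit5=0 (has a 0) -> no => not a false positive
query gnu: checks bit5=0, bit7=1 (has a 0) -> no => not a false positive
query rat: checks bit3=0, bit4=0 (has a 0) -> no => not a false positive
False positives (alphabetical): none

Answer: none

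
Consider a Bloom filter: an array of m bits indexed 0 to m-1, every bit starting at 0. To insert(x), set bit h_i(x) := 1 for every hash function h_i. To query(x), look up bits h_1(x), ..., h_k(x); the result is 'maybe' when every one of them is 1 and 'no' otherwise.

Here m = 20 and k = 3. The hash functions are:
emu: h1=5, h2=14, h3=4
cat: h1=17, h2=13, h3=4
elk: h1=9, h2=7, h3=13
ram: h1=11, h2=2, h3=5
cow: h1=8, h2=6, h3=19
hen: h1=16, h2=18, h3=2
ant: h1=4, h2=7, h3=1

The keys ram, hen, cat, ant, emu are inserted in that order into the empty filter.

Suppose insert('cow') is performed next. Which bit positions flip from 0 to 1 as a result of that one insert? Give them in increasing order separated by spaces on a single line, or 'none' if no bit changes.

Answer: 6 8 19

Derivation:
Start: bits=00000000000000000000
After insert 'ram': sets bits 2 5 11 -> bits=00100100000100000000
After insert 'hen': sets bits 2 16 18 -> bits=00100100000100001010
After insert 'cat': sets bits 4 13 17 -> bits=00101100000101001110
After insert 'ant': sets bits 1 4 7 -> bits=01101101000101001110
After insert 'emu': sets bits 4 5 14 -> bits=01101101000101101110
insert 'cow' would touch bits 6 8 19; currently bit6=0, bit8=0, bit19=0
Bits that are 0 among those (would change 0->1): 6 8 19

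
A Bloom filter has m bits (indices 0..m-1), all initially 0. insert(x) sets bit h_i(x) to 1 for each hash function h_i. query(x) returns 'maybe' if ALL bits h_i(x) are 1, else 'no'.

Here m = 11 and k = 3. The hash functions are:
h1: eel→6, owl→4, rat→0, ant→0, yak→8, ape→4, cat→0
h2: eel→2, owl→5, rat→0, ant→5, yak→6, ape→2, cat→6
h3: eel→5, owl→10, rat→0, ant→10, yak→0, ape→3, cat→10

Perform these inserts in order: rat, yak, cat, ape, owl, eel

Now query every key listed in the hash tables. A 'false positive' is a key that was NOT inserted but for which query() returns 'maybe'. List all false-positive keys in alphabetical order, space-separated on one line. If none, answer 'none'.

Start: bits=00000000000
After insert 'rat': sets bits 0 -> bits=10000000000
After insert 'yak': sets bits 0 6 8 -> bits=10000010100
After insert 'cat': sets bits 0 6 10 -> bits=10000010101
After insert 'ape': sets bits 2 3 4 -> bits=10111010101
After insert 'owl': sets bits 4 5 10 -> bits=10111110101
After insert 'eel': sets bits 2 5 6 -> bits=10111110101
Not inserted: ant — query each against bits=10111110101:
query ant: checks bit0=1, bit5=1, bit10=1 (all 1) -> maybe => FALSE POSITIVE
False positives (alphabetical): ant

Answer: ant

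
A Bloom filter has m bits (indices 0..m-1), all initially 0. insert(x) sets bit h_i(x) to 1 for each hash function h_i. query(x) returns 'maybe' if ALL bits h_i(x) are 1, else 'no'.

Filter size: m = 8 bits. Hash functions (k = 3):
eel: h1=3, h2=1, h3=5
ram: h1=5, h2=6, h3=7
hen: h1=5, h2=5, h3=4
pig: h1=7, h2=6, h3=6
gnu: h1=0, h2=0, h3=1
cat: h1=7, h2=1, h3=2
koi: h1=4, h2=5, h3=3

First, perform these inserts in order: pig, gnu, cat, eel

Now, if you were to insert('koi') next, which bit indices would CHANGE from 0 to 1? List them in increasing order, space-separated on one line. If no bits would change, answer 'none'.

Start: bits=00000000
After insert 'pig': sets bits 6 7 -> bits=00000011
After insert 'gnu': sets bits 0 1 -> bits=11000011
After insert 'cat': sets bits 1 2 7 -> bits=11100011
After insert 'eel': sets bits 1 3 5 -> bits=11110111
insert 'koi' would touch bits 3 4 5; currently bit3=1, bit4=0, bit5=1
Bits that are 0 among those (would change 0->1): 4

Answer: 4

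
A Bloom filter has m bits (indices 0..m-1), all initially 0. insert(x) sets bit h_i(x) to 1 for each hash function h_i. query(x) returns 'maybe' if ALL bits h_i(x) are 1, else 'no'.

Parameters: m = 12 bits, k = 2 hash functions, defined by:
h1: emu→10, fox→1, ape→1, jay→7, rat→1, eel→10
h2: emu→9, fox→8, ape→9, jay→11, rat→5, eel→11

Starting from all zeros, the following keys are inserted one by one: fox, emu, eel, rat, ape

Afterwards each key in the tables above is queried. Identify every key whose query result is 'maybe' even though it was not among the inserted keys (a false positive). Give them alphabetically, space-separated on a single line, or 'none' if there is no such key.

Start: bits=000000000000
After insert 'fox': sets bits 1 8 -> bits=010000001000
After insert 'emu': sets bits 9 10 -> bits=010000001110
After insert 'eel': sets bits 10 11 -> bits=010000001111
After insert 'rat': sets bits 1 5 -> bits=010001001111
After insert 'ape': sets bits 1 9 -> bits=010001001111
Not inserted: jay — query each against bits=010001001111:
query jay: checks bit7=0, bit11=1 (has a 0) -> no => not a false positive
False positives (alphabetical): none

Answer: none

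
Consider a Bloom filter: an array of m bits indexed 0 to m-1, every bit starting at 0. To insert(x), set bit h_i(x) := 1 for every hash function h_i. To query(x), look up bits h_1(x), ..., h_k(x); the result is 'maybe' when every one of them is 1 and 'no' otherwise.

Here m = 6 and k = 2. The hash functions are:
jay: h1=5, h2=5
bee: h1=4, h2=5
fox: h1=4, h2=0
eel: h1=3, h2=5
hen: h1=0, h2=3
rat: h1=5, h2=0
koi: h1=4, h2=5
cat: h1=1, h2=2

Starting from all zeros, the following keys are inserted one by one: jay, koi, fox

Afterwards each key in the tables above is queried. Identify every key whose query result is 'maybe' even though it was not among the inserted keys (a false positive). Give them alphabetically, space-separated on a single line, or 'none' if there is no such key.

Start: bits=000000
After insert 'jay': sets bits 5 -> bits=000001
After insert 'koi': sets bits 4 5 -> bits=000011
After insert 'fox': sets bits 0 4 -> bits=100011
Not inserted: bee cat eel hen rat — query each against bits=100011:
query bee: checks bit4=1, bit5=1 (all 1) -> maybe => FALSE POSITIVE
query cat: checks bit1=0, bit2=0 (has a 0) -> no => not a false positive
query eel: checks bit3=0, bit5=1 (has a 0) -> no => not a false positive
query hen: checks bit0=1, bit3=0 (has a 0) -> no => not a false positive
query rat: checks bit0=1, bit5=1 (all 1) -> maybe => FALSE POSITIVE
False positives (alphabetical): bee rat

Answer: bee rat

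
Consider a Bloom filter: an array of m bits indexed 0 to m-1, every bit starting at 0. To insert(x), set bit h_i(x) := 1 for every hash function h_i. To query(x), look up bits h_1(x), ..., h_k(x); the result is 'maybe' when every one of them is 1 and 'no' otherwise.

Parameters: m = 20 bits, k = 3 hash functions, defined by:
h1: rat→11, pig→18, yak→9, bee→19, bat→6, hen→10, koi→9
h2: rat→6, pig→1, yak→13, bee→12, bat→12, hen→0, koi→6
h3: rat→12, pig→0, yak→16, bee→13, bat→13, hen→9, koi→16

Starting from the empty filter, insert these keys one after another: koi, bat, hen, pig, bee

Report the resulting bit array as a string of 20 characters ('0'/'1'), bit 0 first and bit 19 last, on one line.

Start: bits=00000000000000000000
After insert 'koi': sets bits 6 9 16 -> bits=00000010010000001000
After insert 'bat': sets bits 6 12 13 -> bits=00000010010011001000
After insert 'hen': sets bits 0 9 10 -> bits=10000010011011001000
After insert 'pig': sets bits 0 1 18 -> bits=11000010011011001010
After insert 'bee': sets bits 12 13 19 -> bits=11000010011011001011

Answer: 11000010011011001011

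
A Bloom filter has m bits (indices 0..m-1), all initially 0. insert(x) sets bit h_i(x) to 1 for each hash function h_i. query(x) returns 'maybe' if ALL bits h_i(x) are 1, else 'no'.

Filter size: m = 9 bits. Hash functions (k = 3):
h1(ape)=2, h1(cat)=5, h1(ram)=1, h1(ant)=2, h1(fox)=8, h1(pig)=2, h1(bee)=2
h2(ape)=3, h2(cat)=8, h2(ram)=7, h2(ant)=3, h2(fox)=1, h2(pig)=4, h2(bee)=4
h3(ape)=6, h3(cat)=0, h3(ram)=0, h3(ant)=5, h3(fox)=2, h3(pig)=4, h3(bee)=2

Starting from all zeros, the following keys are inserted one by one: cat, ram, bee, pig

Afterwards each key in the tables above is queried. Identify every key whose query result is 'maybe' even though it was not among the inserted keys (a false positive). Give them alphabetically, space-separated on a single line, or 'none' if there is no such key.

Answer: fox

Derivation:
Start: bits=000000000
After insert 'cat': sets bits 0 5 8 -> bits=100001001
After insert 'ram': sets bits 0 1 7 -> bits=110001011
After insert 'bee': sets bits 2 4 -> bits=111011011
After insert 'pig': sets bits 2 4 -> bits=111011011
Not inserted: ant ape fox — query each against bits=111011011:
query ant: checks bit2=1, bit3=0, bit5=1 (has a 0) -> no => not a false positive
query ape: checks bit2=1, bit3=0, bit6=0 (has a 0) -> no => not a false positive
query fox: checks bit1=1, bit2=1, bit8=1 (all 1) -> maybe => FALSE POSITIVE
False positives (alphabetical): fox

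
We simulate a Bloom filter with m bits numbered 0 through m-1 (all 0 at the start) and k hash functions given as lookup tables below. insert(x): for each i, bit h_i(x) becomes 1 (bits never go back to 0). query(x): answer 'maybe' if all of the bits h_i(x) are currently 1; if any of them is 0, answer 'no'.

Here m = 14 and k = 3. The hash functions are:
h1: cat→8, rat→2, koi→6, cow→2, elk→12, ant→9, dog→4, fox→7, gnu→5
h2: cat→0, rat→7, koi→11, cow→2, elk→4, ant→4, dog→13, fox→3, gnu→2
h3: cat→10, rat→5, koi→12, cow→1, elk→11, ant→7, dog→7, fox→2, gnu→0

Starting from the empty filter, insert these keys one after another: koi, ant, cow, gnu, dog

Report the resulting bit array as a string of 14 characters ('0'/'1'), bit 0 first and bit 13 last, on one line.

Answer: 11101111010111

Derivation:
Start: bits=00000000000000
After insert 'koi': sets bits 6 11 12 -> bits=00000010000110
After insert 'ant': sets bits 4 7 9 -> bits=00001011010110
After insert 'cow': sets bits 1 2 -> bits=01101011010110
After insert 'gnu': sets bits 0 2 5 -> bits=11101111010110
After insert 'dog': sets bits 4 7 13 -> bits=11101111010111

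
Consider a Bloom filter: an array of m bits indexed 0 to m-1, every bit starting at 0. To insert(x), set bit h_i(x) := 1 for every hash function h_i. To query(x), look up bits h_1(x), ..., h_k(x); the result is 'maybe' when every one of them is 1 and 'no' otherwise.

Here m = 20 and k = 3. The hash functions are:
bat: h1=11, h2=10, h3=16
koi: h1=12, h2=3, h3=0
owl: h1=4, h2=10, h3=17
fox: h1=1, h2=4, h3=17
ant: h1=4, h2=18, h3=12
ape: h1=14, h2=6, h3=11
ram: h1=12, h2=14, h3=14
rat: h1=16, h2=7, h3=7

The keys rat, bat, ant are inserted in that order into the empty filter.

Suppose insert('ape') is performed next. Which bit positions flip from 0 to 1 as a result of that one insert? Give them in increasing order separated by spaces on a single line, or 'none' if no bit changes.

Start: bits=00000000000000000000
After insert 'rat': sets bits 7 16 -> bits=00000001000000001000
After insert 'bat': sets bits 10 11 16 -> bits=00000001001100001000
After insert 'ant': sets bits 4 12 18 -> bits=00001001001110001010
insert 'ape' would touch bits 6 11 14; currently bit6=0, bit11=1, bit14=0
Bits that are 0 among those (would change 0->1): 6 14

Answer: 6 14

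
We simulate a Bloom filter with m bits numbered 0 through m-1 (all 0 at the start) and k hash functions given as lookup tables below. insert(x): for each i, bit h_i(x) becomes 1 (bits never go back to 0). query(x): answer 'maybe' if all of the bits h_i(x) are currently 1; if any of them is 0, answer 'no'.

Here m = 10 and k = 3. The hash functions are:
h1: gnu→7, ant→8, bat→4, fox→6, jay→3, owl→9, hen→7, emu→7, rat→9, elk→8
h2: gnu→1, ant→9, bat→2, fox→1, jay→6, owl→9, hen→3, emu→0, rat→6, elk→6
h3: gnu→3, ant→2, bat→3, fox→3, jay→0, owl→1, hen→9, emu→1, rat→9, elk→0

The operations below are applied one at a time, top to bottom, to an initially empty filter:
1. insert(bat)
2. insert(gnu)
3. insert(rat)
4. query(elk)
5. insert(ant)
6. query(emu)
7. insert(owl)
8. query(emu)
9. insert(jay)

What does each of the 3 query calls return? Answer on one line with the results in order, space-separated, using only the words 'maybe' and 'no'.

Answer: no no no

Derivation:
Start: bits=0000000000
Op 1: insert bat -> sets bits 2 3 4 -> bits=0011100000
Op 2: insert gnu -> sets bits 1 3 7 -> bits=0111100100
Op 3: insert rat -> sets bits 6 9 -> bits=0111101101
Op 4: query elk -> checks bit0=0, bit6=1, bit8=0 (has a 0) -> no
Op 5: insert ant -> sets bits 2 8 9 -> bits=0111101111
Op 6: query emu -> checks bit0=0, bit1=1, bit7=1 (has a 0) -> no
Op 7: insert owl -> sets bits 1 9 -> bits=0111101111
Op 8: query emu -> checks bit0=0, bit1=1, bit7=1 (has a 0) -> no
Op 9: insert jay -> sets bits 0 3 6 -> bits=1111101111
Query results in order: no no no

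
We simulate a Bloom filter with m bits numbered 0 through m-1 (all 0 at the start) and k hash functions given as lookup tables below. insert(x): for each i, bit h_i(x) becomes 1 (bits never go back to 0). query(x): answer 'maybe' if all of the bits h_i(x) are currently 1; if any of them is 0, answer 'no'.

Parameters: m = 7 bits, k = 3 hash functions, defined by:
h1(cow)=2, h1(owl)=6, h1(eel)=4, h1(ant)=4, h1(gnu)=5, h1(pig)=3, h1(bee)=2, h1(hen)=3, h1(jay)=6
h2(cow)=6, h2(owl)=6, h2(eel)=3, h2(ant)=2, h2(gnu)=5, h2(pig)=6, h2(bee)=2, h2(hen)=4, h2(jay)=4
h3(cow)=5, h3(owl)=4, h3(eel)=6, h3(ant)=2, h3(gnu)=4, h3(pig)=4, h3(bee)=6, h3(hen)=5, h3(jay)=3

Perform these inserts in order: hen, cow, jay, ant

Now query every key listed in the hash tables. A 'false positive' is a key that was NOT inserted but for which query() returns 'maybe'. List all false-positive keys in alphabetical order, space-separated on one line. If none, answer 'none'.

Answer: bee eel gnu owl pig

Derivation:
Start: bits=0000000
After insert 'hen': sets bits 3 4 5 -> bits=0001110
After insert 'cow': sets bits 2 5 6 -> bits=0011111
After insert 'jay': sets bits 3 4 6 -> bits=0011111
After insert 'ant': sets bits 2 4 -> bits=0011111
Not inserted: bee eel gnu owl pig — query each against bits=0011111:
query bee: checks bit2=1, bit6=1 (all 1) -> maybe => FALSE POSITIVE
query eel: checks bit3=1, bit4=1, bit6=1 (all 1) -> maybe => FALSE POSITIVE
query gnu: checks bit4=1, bit5=1 (all 1) -> maybe => FALSE POSITIVE
query owl: checks bit4=1, bit6=1 (all 1) -> maybe => FALSE POSITIVE
query pig: checks bit3=1, bit4=1, bit6=1 (all 1) -> maybe => FALSE POSITIVE
False positives (alphabetical): bee eel gnu owl pig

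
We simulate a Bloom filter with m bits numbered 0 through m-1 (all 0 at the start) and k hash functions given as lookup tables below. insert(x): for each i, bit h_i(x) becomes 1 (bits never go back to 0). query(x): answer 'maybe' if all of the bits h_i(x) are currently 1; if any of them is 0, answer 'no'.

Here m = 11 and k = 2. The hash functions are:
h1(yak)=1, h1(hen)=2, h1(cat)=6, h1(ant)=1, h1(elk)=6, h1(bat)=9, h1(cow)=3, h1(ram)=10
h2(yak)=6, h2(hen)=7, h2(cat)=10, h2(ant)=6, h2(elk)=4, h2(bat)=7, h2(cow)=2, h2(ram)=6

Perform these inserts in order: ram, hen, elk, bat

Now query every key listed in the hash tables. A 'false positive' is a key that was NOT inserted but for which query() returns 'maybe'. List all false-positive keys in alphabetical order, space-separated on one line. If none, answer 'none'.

Answer: cat

Derivation:
Start: bits=00000000000
After insert 'ram': sets bits 6 10 -> bits=00000010001
After insert 'hen': sets bits 2 7 -> bits=00100011001
After insert 'elk': sets bits 4 6 -> bits=00101011001
After insert 'bat': sets bits 7 9 -> bits=00101011011
Not inserted: ant cat cow yak — query each against bits=00101011011:
query ant: checks bit1=0, bit6=1 (has a 0) -> no => not a false positive
query cat: checks bit6=1, bit10=1 (all 1) -> maybe => FALSE POSITIVE
query cow: checks bit2=1, bit3=0 (has a 0) -> no => not a false positive
query yak: checks bit1=0, bit6=1 (has a 0) -> no => not a false positive
False positives (alphabetical): cat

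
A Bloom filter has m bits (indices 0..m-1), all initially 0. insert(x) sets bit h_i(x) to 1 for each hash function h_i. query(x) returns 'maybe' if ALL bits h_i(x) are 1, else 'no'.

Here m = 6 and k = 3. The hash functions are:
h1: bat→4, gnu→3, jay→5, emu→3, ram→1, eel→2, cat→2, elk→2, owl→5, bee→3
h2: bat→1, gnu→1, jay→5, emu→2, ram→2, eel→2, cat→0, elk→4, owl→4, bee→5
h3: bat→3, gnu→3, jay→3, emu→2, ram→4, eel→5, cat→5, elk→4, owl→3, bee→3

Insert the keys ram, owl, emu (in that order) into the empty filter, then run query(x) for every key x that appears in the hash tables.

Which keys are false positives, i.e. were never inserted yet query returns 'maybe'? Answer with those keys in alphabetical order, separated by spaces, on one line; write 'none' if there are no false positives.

Start: bits=000000
After insert 'ram': sets bits 1 2 4 -> bits=011010
After insert 'owl': sets bits 3 4 5 -> bits=011111
After insert 'emu': sets bits 2 3 -> bits=011111
Not inserted: bat bee cat eel elk gnu jay — query each against bits=011111:
query bat: checks bit1=1, bit3=1, bit4=1 (all 1) -> maybe => FALSE POSITIVE
query bee: checks bit3=1, bit5=1 (all 1) -> maybe => FALSE POSITIVE
query cat: checks bit0=0, bit2=1, bit5=1 (has a 0) -> no => not a false positive
query eel: checks bit2=1, bit5=1 (all 1) -> maybe => FALSE POSITIVE
query elk: checks bit2=1, bit4=1 (all 1) -> maybe => FALSE POSITIVE
query gnu: checks bit1=1, bit3=1 (all 1) -> maybe => FALSE POSITIVE
query jay: checks bit3=1, bit5=1 (all 1) -> maybe => FALSE POSITIVE
False positives (alphabetical): bat bee eel elk gnu jay

Answer: bat bee eel elk gnu jay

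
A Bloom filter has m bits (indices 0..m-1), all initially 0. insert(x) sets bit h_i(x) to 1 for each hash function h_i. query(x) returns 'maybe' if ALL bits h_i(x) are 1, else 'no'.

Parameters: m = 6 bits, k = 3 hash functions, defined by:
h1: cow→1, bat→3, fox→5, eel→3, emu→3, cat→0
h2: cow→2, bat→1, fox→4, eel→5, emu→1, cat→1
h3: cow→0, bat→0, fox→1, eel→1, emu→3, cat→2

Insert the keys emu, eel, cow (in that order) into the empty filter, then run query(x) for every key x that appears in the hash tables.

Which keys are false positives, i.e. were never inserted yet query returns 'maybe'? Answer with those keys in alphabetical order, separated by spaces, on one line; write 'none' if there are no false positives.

Answer: bat cat

Derivation:
Start: bits=000000
After insert 'emu': sets bits 1 3 -> bits=010100
After insert 'eel': sets bits 1 3 5 -> bits=010101
After insert 'cow': sets bits 0 1 2 -> bits=111101
Not inserted: bat cat fox — query each against bits=111101:
query bat: checks bit0=1, bit1=1, bit3=1 (all 1) -> maybe => FALSE POSITIVE
query cat: checks bit0=1, bit1=1, bit2=1 (all 1) -> maybe => FALSE POSITIVE
query fox: checks bit1=1, bit4=0, bit5=1 (has a 0) -> no => not a false positive
False positives (alphabetical): bat cat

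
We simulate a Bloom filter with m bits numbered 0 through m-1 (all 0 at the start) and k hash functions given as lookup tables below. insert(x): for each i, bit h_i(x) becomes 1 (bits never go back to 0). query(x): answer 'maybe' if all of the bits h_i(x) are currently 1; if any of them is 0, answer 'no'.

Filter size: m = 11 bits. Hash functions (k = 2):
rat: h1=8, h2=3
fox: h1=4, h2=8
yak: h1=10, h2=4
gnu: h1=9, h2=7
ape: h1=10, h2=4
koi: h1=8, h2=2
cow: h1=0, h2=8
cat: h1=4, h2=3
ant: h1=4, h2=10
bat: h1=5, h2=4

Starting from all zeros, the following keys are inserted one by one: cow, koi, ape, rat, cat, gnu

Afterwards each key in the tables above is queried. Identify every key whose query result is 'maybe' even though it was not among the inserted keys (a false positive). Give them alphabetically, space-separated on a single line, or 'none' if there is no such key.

Start: bits=00000000000
After insert 'cow': sets bits 0 8 -> bits=10000000100
After insert 'koi': sets bits 2 8 -> bits=10100000100
After insert 'ape': sets bits 4 10 -> bits=10101000101
After insert 'rat': sets bits 3 8 -> bits=10111000101
After insert 'cat': sets bits 3 4 -> bits=10111000101
After insert 'gnu': sets bits 7 9 -> bits=10111001111
Not inserted: ant bat fox yak — query each against bits=10111001111:
query ant: checks bit4=1, bit10=1 (all 1) -> maybe => FALSE POSITIVE
query bat: checks bit4=1, bit5=0 (has a 0) -> no => not a false positive
query fox: checks bit4=1, bit8=1 (all 1) -> maybe => FALSE POSITIVE
query yak: checks bit4=1, bit10=1 (all 1) -> maybe => FALSE POSITIVE
False positives (alphabetical): ant fox yak

Answer: ant fox yak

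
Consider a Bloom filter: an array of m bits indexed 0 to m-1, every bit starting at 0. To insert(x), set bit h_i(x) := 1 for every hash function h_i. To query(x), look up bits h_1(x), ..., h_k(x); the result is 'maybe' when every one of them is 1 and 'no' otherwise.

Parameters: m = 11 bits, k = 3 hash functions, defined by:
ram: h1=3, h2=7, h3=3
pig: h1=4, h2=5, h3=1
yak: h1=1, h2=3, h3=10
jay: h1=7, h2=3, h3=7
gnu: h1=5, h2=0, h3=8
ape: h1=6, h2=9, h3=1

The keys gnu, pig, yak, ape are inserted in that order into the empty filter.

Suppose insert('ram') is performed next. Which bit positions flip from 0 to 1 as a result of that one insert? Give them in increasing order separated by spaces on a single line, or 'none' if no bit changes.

Answer: 7

Derivation:
Start: bits=00000000000
After insert 'gnu': sets bits 0 5 8 -> bits=10000100100
After insert 'pig': sets bits 1 4 5 -> bits=11001100100
After insert 'yak': sets bits 1 3 10 -> bits=11011100101
After insert 'ape': sets bits 1 6 9 -> bits=11011110111
insert 'ram' would touch bits 3 7; currently bit3=1, bit7=0
Bits that are 0 among those (would change 0->1): 7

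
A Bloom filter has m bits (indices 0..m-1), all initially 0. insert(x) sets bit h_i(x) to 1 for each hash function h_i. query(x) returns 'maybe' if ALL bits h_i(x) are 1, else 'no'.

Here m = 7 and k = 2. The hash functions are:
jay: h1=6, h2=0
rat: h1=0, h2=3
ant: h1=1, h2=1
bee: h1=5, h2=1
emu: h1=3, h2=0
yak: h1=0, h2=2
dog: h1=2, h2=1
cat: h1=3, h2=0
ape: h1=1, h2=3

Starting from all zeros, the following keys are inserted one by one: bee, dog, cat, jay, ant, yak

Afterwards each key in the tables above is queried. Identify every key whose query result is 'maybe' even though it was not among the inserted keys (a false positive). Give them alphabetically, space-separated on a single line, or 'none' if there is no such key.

Answer: ape emu rat

Derivation:
Start: bits=0000000
After insert 'bee': sets bits 1 5 -> bits=0100010
After insert 'dog': sets bits 1 2 -> bits=0110010
After insert 'cat': sets bits 0 3 -> bits=1111010
After insert 'jay': sets bits 0 6 -> bits=1111011
After insert 'ant': sets bits 1 -> bits=1111011
After insert 'yak': sets bits 0 2 -> bits=1111011
Not inserted: ape emu rat — query each against bits=1111011:
query ape: checks bit1=1, bit3=1 (all 1) -> maybe => FALSE POSITIVE
query emu: checks bit0=1, bit3=1 (all 1) -> maybe => FALSE POSITIVE
query rat: checks bit0=1, bit3=1 (all 1) -> maybe => FALSE POSITIVE
False positives (alphabetical): ape emu rat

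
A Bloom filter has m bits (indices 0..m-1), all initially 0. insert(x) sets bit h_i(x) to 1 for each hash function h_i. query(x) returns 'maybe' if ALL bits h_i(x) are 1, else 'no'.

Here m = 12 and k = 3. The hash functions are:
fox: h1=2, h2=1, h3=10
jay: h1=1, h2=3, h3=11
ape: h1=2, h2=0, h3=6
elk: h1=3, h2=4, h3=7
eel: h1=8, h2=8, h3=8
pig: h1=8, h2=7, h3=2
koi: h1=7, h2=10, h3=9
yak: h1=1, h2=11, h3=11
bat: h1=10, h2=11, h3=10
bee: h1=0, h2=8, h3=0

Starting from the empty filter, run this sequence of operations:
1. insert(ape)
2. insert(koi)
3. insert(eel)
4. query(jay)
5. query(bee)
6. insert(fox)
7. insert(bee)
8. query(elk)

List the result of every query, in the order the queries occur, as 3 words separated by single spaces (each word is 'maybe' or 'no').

Answer: no maybe no

Derivation:
Start: bits=000000000000
Op 1: insert ape -> sets bits 0 2 6 -> bits=101000100000
Op 2: insert koi -> sets bits 7 9 10 -> bits=101000110110
Op 3: insert eel -> sets bits 8 -> bits=101000111110
Op 4: query jay -> checks bit1=0, bit3=0, bit11=0 (has a 0) -> no
Op 5: query bee -> checks bit0=1, bit8=1 (all 1) -> maybe
Op 6: insert fox -> sets bits 1 2 10 -> bits=111000111110
Op 7: insert bee -> sets bits 0 8 -> bits=111000111110
Op 8: query elk -> checks bit3=0, bit4=0, bit7=1 (has a 0) -> no
Query results in order: no maybe no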